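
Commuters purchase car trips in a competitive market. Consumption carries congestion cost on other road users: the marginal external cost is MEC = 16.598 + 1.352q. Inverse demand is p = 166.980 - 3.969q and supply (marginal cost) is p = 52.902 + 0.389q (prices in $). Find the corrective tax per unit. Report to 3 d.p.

tax = $39.679 per unit

Social marginal benefit = demand − MEC = 150.382 - 5.321q.
Set SMB = MC: 150.382 - 5.321q = 52.902 + 0.389q → q* = 17.0718.
The Pigouvian tax equals MEC at q*: 16.598 + 1.352×17.0718 = 39.6791.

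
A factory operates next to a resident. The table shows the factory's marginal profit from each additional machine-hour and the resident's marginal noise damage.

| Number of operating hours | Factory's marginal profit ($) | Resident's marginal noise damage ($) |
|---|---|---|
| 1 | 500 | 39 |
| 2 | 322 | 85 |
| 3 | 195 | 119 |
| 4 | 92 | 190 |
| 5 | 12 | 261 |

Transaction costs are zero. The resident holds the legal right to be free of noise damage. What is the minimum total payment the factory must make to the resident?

$243

Efficient level: marginal profit ≥ marginal noise damage through level 3, so k* = 3.
With the resident holding the right, the factory must at least compensate total damage at k*: 39 + 85 + 119 = 243.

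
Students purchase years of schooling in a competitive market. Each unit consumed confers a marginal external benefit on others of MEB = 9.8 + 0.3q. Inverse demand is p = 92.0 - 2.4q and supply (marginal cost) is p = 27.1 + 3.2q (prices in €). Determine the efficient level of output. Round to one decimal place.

Social marginal benefit = demand + MEB = 101.8 - 2.1q.
Set SMB = MC: 101.8 - 2.1q = 27.1 + 3.2q → q* = 14.0943.

q* = 14.1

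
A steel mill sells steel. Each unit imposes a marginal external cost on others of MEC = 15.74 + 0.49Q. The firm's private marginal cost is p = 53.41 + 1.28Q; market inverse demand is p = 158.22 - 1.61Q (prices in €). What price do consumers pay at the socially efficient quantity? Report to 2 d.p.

Social marginal cost = private MC + MEC = 69.15 + 1.77Q.
Set SMC = demand: 69.15 + 1.77Q = 158.22 - 1.61Q → Q* = 26.3521.
Consumer price on the demand curve at Q*: 158.22 − 1.61×26.3521 = 115.7931.

P = €115.79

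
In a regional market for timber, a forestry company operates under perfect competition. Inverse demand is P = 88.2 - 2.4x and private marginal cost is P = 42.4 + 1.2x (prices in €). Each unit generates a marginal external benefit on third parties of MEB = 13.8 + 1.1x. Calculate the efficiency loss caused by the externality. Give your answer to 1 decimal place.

Market equilibrium (private): 42.4 + 1.2x = 88.2 - 2.4x → x_m = 12.7222.
Social marginal cost = private MC − MEB = 28.6 + 0.1x.
Set SMC = demand: 28.6 + 0.1x = 88.2 - 2.4x → x* = 23.8400.
Between x* and x_m the wedge demand − SMC runs linearly from 0 to MEB(x_m), so the loss is a triangle.
DWL = ½ × 11.1178 × 27.7944 = 154.5063.

DWL = €154.5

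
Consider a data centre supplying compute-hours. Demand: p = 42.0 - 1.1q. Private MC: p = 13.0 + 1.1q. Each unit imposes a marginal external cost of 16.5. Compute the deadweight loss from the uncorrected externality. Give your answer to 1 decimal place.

Market equilibrium (private): 13.0 + 1.1q = 42.0 - 1.1q → q_m = 13.1818.
Social marginal cost = private MC + MEC = 29.5 + 1.1q.
Set SMC = demand: 29.5 + 1.1q = 42.0 - 1.1q → q* = 5.6818.
The welfare-loss triangle has base |q_m − q*| and height MEC(q_m) (the vertical gap between SMC and demand is zero at q* and MEC at q_m).
DWL = ½ × 7.5000 × 16.5000 = 61.8750.

DWL = 61.9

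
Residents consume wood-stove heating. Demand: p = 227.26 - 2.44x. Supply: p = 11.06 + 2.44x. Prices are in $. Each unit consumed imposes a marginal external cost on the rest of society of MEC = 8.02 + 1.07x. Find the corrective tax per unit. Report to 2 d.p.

Social marginal benefit = demand − MEC = 219.24 - 3.51x.
Set SMB = MC: 219.24 - 3.51x = 11.06 + 2.44x → x* = 34.9882.
The Pigouvian tax equals MEC at x*: 8.02 + 1.07×34.9882 = 45.4574.

tax = $45.46 per unit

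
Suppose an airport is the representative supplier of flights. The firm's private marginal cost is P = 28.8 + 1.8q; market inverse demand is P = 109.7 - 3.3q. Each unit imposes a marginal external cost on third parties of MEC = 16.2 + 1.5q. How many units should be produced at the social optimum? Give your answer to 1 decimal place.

q* = 9.8

Social marginal cost = private MC + MEC = 45.0 + 3.3q.
Set SMC = demand: 45.0 + 3.3q = 109.7 - 3.3q → q* = 9.8030.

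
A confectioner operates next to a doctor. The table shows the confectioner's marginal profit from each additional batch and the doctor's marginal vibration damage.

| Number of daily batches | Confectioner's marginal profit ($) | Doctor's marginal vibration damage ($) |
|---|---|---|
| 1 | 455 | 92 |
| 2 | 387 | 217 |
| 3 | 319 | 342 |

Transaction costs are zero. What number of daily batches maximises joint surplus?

Bargaining reaches the level where marginal profit last exceeds marginal vibration damage.
That holds through level 2 (387 ≥ 217) but not at 3 (319 < 342).

2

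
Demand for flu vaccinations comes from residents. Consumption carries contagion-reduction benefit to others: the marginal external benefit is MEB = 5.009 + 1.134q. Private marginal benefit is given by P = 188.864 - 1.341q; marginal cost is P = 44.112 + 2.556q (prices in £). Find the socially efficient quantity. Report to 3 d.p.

q* = 54.202

Social marginal benefit = demand + MEB = 193.873 - 0.207q.
Set SMB = MC: 193.873 - 0.207q = 44.112 + 2.556q → q* = 54.2023.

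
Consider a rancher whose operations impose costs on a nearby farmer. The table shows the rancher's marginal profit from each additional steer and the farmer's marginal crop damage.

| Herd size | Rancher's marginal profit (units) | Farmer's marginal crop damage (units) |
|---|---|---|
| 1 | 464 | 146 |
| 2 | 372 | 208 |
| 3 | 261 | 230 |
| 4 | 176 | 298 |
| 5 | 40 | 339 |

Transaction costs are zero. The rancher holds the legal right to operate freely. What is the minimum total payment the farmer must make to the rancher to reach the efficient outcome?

216

Left alone the rancher would choose level 5 (marginal profit stays positive).
Efficient level: k* = 3 (marginal profit ≥ marginal crop damage through 3).
The farmer must at least cover the rancher's forgone profit from cutting 5→3: 176 + 40 = 216.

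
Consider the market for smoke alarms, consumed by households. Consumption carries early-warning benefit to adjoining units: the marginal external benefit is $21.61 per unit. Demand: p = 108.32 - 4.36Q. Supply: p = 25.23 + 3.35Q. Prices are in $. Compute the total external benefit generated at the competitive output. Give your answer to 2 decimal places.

$232.89

Market equilibrium (private): 25.23 + 3.35Q = 108.32 - 4.36Q → Q_m = 10.7769.
Total external benefit = MEB × Q_m = 21.61 × 10.7769 = 232.8888.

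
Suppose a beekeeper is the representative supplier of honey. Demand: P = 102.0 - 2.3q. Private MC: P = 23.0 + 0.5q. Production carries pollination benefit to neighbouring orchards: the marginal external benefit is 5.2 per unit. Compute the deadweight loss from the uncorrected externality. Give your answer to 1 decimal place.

DWL = 4.8

Market equilibrium (private): 23.0 + 0.5q = 102.0 - 2.3q → q_m = 28.2143.
Social marginal cost = private MC − MEB = 17.8 + 0.5q.
Set SMC = demand: 17.8 + 0.5q = 102.0 - 2.3q → q* = 30.0714.
Height of the DWL triangle at q_m is demand(q_m) − SMC(q_m) = MEB(q_m) = 5.2000.
DWL = ½ × 1.8571 × 5.2000 = 4.8285.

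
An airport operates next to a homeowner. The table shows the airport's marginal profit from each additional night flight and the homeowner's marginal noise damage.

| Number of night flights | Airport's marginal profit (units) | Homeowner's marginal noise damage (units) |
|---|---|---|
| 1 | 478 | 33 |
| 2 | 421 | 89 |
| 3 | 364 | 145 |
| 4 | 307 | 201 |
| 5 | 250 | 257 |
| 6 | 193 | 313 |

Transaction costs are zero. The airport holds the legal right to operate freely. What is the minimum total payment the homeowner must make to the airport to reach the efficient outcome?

Left alone the airport would choose level 6 (marginal profit stays positive).
Efficient level: k* = 4 (marginal profit ≥ marginal noise damage through 4).
The homeowner must at least cover the airport's forgone profit from cutting 6→4: 250 + 193 = 443.

443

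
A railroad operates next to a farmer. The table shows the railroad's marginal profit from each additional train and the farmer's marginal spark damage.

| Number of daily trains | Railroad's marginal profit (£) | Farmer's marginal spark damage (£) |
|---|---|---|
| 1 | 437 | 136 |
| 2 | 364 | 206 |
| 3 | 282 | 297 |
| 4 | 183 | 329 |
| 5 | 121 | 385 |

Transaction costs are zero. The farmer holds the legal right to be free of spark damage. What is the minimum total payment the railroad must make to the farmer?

£342

Efficient level: marginal profit ≥ marginal spark damage through level 2, so k* = 2.
With the farmer holding the right, the railroad must at least compensate total damage at k*: 136 + 206 = 342.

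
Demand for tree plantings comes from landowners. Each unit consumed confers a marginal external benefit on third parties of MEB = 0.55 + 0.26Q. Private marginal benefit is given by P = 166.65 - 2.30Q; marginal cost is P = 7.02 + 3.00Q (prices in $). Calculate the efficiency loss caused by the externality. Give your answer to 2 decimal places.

Market equilibrium (private): 7.02 + 3.00Q = 166.65 - 2.30Q → Q_m = 30.1189.
Social marginal benefit = demand + MEB = 167.20 - 2.04Q.
Set SMB = MC: 167.20 - 2.04Q = 7.02 + 3.00Q → Q* = 31.7817.
The loss is the area between SMB and MC from Q* to Q_m; with linear curves that's a triangle of height MEB(Q_m).
DWL = ½ × 1.6628 × 8.3809 = 6.9679.

DWL = $6.97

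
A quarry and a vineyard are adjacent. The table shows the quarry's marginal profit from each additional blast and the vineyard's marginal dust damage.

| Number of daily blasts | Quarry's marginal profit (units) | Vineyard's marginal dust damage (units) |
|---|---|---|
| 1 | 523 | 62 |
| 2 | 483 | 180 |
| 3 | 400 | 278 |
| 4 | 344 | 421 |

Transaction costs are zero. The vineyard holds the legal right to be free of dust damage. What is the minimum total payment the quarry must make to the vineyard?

520

Efficient level: marginal profit ≥ marginal dust damage through level 3, so k* = 3.
With the vineyard holding the right, the quarry must at least compensate total damage at k*: 62 + 180 + 278 = 520.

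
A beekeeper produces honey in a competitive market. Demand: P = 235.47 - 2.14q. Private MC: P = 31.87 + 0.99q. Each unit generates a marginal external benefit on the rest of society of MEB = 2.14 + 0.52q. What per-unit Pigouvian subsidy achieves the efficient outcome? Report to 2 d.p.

Social marginal cost = private MC − MEB = 29.73 + 0.47q.
Set SMC = demand: 29.73 + 0.47q = 235.47 - 2.14q → q* = 78.8276.
The Pigouvian subsidy equals MEB at q*: 2.14 + 0.52×78.8276 = 43.1304.

subsidy = 43.13 per unit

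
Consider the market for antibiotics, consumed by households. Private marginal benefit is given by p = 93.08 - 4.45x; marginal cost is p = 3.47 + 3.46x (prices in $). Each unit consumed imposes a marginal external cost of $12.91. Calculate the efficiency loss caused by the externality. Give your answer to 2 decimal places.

Market equilibrium (private): 3.47 + 3.46x = 93.08 - 4.45x → x_m = 11.3287.
Social marginal benefit = demand − MEC = 80.17 - 4.45x.
Set SMB = MC: 80.17 - 4.45x = 3.47 + 3.46x → x* = 9.6966.
Between x* and x_m the wedge MC − SMB runs linearly from 0 to MEC(x_m), so the loss is a triangle.
DWL = ½ × 1.6321 × 12.9100 = 10.5352.

DWL = $10.54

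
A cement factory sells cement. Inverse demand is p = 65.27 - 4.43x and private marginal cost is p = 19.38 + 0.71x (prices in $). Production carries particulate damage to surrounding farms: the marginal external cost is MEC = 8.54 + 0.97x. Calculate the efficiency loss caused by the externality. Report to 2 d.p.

DWL = $24.21

Market equilibrium (private): 19.38 + 0.71x = 65.27 - 4.43x → x_m = 8.9280.
Social marginal cost = private MC + MEC = 27.92 + 1.68x.
Set SMC = demand: 27.92 + 1.68x = 65.27 - 4.43x → x* = 6.1129.
The loss is the area between SMC and demand from x* to x_m; with linear curves that's a triangle of height MEC(x_m).
DWL = ½ × 2.8151 × 17.2002 = 24.2101.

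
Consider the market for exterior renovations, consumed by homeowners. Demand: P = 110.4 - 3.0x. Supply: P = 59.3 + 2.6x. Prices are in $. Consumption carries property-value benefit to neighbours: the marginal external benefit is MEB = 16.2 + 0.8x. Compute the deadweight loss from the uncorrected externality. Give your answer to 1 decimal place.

DWL = $57.5

Market equilibrium (private): 59.3 + 2.6x = 110.4 - 3.0x → x_m = 9.1250.
Social marginal benefit = demand + MEB = 126.6 - 2.2x.
Set SMB = MC: 126.6 - 2.2x = 59.3 + 2.6x → x* = 14.0208.
Between x* and x_m the wedge SMB − MC runs linearly from 0 to MEB(x_m), so the loss is a triangle.
DWL = ½ × 4.8958 × 23.5000 = 57.5257.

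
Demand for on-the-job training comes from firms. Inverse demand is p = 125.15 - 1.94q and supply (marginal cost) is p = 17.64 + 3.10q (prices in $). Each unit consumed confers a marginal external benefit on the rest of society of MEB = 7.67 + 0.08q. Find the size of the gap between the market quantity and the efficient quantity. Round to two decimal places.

1.89 units

Market equilibrium (private): 17.64 + 3.10q = 125.15 - 1.94q → q_m = 21.3313.
Social marginal benefit = demand + MEB = 132.82 - 1.86q.
Set SMB = MC: 132.82 - 1.86q = 17.64 + 3.10q → q* = 23.2218.
Gap = |21.3313 − 23.2218| = 1.8905.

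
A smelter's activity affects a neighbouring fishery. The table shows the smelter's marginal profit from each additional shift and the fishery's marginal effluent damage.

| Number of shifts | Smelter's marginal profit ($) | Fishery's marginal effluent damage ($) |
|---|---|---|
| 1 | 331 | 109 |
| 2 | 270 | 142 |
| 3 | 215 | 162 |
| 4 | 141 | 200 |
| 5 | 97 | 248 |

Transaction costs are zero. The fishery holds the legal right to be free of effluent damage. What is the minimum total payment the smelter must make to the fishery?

$413

Efficient level: marginal profit ≥ marginal effluent damage through level 3, so k* = 3.
With the fishery holding the right, the smelter must at least compensate total damage at k*: 109 + 142 + 162 = 413.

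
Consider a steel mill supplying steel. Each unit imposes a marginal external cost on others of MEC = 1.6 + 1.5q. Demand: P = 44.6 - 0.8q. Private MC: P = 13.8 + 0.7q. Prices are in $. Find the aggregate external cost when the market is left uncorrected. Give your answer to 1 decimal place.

$349.1

Market equilibrium (private): 13.8 + 0.7q = 44.6 - 0.8q → q_m = 20.5333.
Total external cost = ∫₀^{q_m} (1.6 + 1.5q) dq = 1.6×20.5333 + ½×1.5×20.5333² = 349.0656.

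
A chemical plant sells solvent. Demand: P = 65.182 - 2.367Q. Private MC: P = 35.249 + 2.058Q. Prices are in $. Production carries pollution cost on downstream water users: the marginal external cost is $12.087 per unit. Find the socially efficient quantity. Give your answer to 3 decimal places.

Q* = 4.033

Social marginal cost = private MC + MEC = 47.336 + 2.058Q.
Set SMC = demand: 47.336 + 2.058Q = 65.182 - 2.367Q → Q* = 4.0330.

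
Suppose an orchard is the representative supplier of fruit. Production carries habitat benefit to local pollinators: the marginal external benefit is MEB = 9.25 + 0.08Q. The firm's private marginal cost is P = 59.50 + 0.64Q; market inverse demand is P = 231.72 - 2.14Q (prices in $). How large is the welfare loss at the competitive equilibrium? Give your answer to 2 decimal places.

DWL = $37.37

Market equilibrium (private): 59.50 + 0.64Q = 231.72 - 2.14Q → Q_m = 61.9496.
Social marginal cost = private MC − MEB = 50.25 + 0.56Q.
Set SMC = demand: 50.25 + 0.56Q = 231.72 - 2.14Q → Q* = 67.2111.
The loss is the area between SMC and demand from Q* to Q_m; with linear curves that's a triangle of height MEB(Q_m).
DWL = ½ × 5.2615 × 14.2060 = 37.3724.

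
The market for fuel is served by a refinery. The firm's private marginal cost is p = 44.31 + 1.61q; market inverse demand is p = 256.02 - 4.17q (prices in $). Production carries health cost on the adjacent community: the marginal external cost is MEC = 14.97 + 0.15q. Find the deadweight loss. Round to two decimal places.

DWL = $35.31

Market equilibrium (private): 44.31 + 1.61q = 256.02 - 4.17q → q_m = 36.6280.
Social marginal cost = private MC + MEC = 59.28 + 1.76q.
Set SMC = demand: 59.28 + 1.76q = 256.02 - 4.17q → q* = 33.1771.
Between q* and q_m the wedge SMC − demand runs linearly from 0 to MEC(q_m), so the loss is a triangle.
DWL = ½ × 3.4509 × 20.4642 = 35.3100.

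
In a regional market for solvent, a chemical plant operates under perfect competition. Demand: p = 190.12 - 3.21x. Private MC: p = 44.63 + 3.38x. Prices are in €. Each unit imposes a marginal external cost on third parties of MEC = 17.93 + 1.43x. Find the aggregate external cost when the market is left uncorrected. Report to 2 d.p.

€744.35

Market equilibrium (private): 44.63 + 3.38x = 190.12 - 3.21x → x_m = 22.0774.
Total external cost = ∫₀^{x_m} (17.93 + 1.43x) dx = 17.93×22.0774 + ½×1.43×22.0774² = 744.3471.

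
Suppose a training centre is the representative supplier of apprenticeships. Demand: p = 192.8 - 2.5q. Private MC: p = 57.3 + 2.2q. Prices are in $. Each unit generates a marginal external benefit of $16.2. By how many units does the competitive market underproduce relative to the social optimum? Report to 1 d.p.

Market equilibrium (private): 57.3 + 2.2q = 192.8 - 2.5q → q_m = 28.8298.
Social marginal cost = private MC − MEB = 41.1 + 2.2q.
Set SMC = demand: 41.1 + 2.2q = 192.8 - 2.5q → q* = 32.2766.
Gap = |28.8298 − 32.2766| = 3.4468.

3.4 units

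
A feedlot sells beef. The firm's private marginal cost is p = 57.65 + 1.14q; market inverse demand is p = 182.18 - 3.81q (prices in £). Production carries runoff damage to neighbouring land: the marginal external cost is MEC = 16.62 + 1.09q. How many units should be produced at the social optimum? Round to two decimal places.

q* = 17.87

Social marginal cost = private MC + MEC = 74.27 + 2.23q.
Set SMC = demand: 74.27 + 2.23q = 182.18 - 3.81q → q* = 17.8659.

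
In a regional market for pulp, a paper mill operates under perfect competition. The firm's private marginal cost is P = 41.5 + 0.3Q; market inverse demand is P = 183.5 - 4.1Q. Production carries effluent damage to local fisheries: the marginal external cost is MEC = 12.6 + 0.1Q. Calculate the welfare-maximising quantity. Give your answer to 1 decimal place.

Q* = 28.8

Social marginal cost = private MC + MEC = 54.1 + 0.4Q.
Set SMC = demand: 54.1 + 0.4Q = 183.5 - 4.1Q → Q* = 28.7556.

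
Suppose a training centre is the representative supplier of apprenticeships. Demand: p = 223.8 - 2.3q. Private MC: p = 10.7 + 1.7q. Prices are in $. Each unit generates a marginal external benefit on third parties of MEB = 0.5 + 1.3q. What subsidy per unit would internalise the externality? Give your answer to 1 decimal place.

subsidy = $103.3 per unit

Social marginal cost = private MC − MEB = 10.2 + 0.4q.
Set SMC = demand: 10.2 + 0.4q = 223.8 - 2.3q → q* = 79.1111.
The Pigouvian subsidy equals MEB at q*: 0.5 + 1.3×79.1111 = 103.3444.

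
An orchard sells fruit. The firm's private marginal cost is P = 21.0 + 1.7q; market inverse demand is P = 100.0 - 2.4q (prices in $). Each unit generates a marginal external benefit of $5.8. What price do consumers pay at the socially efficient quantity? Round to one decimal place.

P = $50.4

Social marginal cost = private MC − MEB = 15.2 + 1.7q.
Set SMC = demand: 15.2 + 1.7q = 100.0 - 2.4q → q* = 20.6829.
Consumer price on the demand curve at q*: 100.0 − 2.4×20.6829 = 50.3610.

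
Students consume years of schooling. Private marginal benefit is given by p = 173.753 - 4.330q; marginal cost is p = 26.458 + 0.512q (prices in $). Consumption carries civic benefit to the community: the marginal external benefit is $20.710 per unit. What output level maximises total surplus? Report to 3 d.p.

Social marginal benefit = demand + MEB = 194.463 - 4.330q.
Set SMB = MC: 194.463 - 4.330q = 26.458 + 0.512q → q* = 34.6974.

q* = 34.697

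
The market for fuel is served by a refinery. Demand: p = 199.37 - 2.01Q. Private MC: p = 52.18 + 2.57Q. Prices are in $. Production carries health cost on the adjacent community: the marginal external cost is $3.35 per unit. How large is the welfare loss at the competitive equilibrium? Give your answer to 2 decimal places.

Market equilibrium (private): 52.18 + 2.57Q = 199.37 - 2.01Q → Q_m = 32.1376.
Social marginal cost = private MC + MEC = 55.53 + 2.57Q.
Set SMC = demand: 55.53 + 2.57Q = 199.37 - 2.01Q → Q* = 31.4061.
The welfare-loss triangle has base |Q_m − Q*| and height MEC(Q_m) (the vertical gap between SMC and demand is zero at Q* and MEC at Q_m).
DWL = ½ × 0.7315 × 3.3500 = 1.2253.

DWL = $1.23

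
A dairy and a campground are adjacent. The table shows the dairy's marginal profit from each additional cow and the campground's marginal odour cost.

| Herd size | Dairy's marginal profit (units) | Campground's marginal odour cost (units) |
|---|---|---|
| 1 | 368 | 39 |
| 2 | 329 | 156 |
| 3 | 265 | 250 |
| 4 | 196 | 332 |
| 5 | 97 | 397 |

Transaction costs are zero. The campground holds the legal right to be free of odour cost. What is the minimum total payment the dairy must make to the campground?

Efficient level: marginal profit ≥ marginal odour cost through level 3, so k* = 3.
With the campground holding the right, the dairy must at least compensate total damage at k*: 39 + 156 + 250 = 445.

445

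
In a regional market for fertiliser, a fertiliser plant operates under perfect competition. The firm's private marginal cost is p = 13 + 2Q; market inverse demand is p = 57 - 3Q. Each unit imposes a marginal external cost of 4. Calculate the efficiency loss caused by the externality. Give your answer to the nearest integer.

Market equilibrium (private): 13 + 2Q = 57 - 3Q → Q_m = 8.8000.
Social marginal cost = private MC + MEC = 17 + 2Q.
Set SMC = demand: 17 + 2Q = 57 - 3Q → Q* = 8.0000.
The welfare-loss triangle has base |Q_m − Q*| and height MEC(Q_m) (the vertical gap between SMC and demand is zero at Q* and MEC at Q_m).
DWL = ½ × 0.8000 × 4.0000 = 1.6000.

DWL = 2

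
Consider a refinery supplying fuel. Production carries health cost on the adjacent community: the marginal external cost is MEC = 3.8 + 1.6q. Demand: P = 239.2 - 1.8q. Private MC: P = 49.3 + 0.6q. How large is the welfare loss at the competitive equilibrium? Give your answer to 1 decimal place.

Market equilibrium (private): 49.3 + 0.6q = 239.2 - 1.8q → q_m = 79.1250.
Social marginal cost = private MC + MEC = 53.1 + 2.2q.
Set SMC = demand: 53.1 + 2.2q = 239.2 - 1.8q → q* = 46.5250.
The loss is the area between SMC and demand from q* to q_m; with linear curves that's a triangle of height MEC(q_m).
DWL = ½ × 32.6000 × 130.4000 = 2125.5200.

DWL = 2125.5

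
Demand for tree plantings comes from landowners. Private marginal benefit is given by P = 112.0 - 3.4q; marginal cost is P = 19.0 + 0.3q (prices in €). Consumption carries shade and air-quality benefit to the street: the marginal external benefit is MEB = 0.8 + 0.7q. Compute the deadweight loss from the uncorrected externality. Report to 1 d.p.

DWL = €56.4

Market equilibrium (private): 19.0 + 0.3q = 112.0 - 3.4q → q_m = 25.1351.
Social marginal benefit = demand + MEB = 112.8 - 2.7q.
Set SMB = MC: 112.8 - 2.7q = 19.0 + 0.3q → q* = 31.2667.
The loss is the area between SMB and MC from q* to q_m; with linear curves that's a triangle of height MEB(q_m).
DWL = ½ × 6.1316 × 18.3946 = 56.3942.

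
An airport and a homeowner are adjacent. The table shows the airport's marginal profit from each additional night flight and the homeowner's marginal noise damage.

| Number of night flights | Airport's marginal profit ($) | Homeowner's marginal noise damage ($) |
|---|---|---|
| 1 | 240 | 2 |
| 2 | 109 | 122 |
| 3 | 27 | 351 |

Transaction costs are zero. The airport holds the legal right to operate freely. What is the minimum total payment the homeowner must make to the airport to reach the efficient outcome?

Left alone the airport would choose level 3 (marginal profit stays positive).
Efficient level: k* = 1 (marginal profit ≥ marginal noise damage through 1).
The homeowner must at least cover the airport's forgone profit from cutting 3→1: 109 + 27 = 136.

$136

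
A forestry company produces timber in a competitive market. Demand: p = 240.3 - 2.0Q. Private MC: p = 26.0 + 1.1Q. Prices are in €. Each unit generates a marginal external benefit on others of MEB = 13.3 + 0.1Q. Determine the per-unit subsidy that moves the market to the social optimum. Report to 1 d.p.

subsidy = €20.9 per unit

Social marginal cost = private MC − MEB = 12.7 + Q.
Set SMC = demand: 12.7 + Q = 240.3 - 2.0Q → Q* = 75.8667.
The Pigouvian subsidy equals MEB at Q*: 13.3 + 0.1×75.8667 = 20.8867.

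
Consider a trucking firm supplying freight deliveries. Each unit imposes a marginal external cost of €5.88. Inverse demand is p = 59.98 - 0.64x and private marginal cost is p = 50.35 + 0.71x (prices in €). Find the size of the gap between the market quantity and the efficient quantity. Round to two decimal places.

Market equilibrium (private): 50.35 + 0.71x = 59.98 - 0.64x → x_m = 7.1333.
Social marginal cost = private MC + MEC = 56.23 + 0.71x.
Set SMC = demand: 56.23 + 0.71x = 59.98 - 0.64x → x* = 2.7778.
Gap = |7.1333 − 2.7778| = 4.3555.

4.36 units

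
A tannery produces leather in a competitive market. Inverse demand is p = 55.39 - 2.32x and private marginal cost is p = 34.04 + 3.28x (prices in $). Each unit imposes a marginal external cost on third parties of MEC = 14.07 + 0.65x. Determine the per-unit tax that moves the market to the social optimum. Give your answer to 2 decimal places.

Social marginal cost = private MC + MEC = 48.11 + 3.93x.
Set SMC = demand: 48.11 + 3.93x = 55.39 - 2.32x → x* = 1.1648.
The Pigouvian tax equals MEC at x*: 14.07 + 0.65×1.1648 = 14.8271.

tax = $14.83 per unit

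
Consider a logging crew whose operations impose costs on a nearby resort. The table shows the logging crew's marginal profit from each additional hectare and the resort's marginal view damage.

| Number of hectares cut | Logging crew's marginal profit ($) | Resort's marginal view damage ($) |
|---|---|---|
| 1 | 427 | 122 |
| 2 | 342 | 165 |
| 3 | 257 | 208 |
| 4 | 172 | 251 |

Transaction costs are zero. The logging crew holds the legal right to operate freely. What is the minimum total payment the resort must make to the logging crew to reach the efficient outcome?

$172

Left alone the logging crew would choose level 4 (marginal profit stays positive).
Efficient level: k* = 3 (marginal profit ≥ marginal view damage through 3).
The resort must at least cover the logging crew's forgone profit from cutting 4→3: 172 = 172.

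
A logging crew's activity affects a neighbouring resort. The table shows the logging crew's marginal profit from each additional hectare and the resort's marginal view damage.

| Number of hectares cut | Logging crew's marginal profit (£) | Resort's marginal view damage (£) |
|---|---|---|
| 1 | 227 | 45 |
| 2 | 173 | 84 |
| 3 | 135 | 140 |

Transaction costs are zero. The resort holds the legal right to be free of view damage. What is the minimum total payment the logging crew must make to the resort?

Efficient level: marginal profit ≥ marginal view damage through level 2, so k* = 2.
With the resort holding the right, the logging crew must at least compensate total damage at k*: 45 + 84 = 129.

£129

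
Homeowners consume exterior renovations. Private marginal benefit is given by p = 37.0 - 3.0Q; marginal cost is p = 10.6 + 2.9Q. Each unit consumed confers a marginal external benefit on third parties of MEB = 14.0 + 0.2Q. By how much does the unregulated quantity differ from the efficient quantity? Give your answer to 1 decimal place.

2.6 units

Market equilibrium (private): 10.6 + 2.9Q = 37.0 - 3.0Q → Q_m = 4.4746.
Social marginal benefit = demand + MEB = 51.0 - 2.8Q.
Set SMB = MC: 51.0 - 2.8Q = 10.6 + 2.9Q → Q* = 7.0877.
Gap = |4.4746 − 7.0877| = 2.6131.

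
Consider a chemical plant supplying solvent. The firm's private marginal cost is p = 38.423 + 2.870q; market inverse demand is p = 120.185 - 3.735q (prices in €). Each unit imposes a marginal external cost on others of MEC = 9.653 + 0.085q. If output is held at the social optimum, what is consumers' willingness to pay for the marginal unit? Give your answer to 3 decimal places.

P = €79.927

Social marginal cost = private MC + MEC = 48.076 + 2.955q.
Set SMC = demand: 48.076 + 2.955q = 120.185 - 3.735q → q* = 10.7786.
Consumer price on the demand curve at q*: 120.185 − 3.735×10.7786 = 79.9269.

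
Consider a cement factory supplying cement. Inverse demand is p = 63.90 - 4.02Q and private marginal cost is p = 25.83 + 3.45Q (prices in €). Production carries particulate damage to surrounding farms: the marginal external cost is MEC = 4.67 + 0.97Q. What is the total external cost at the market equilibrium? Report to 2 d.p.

Market equilibrium (private): 25.83 + 3.45Q = 63.90 - 4.02Q → Q_m = 5.0964.
Total external cost = ∫₀^{Q_m} (4.67 + 0.97Q) dQ = 4.67×5.0964 + ½×0.97×5.0964² = 36.3972.

€36.40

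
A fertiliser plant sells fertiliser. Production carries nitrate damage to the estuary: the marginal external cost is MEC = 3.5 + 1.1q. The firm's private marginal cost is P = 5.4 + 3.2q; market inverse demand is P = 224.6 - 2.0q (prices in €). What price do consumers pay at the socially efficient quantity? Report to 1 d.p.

P = €156.1

Social marginal cost = private MC + MEC = 8.9 + 4.3q.
Set SMC = demand: 8.9 + 4.3q = 224.6 - 2.0q → q* = 34.2381.
Consumer price on the demand curve at q*: 224.6 − 2.0×34.2381 = 156.1238.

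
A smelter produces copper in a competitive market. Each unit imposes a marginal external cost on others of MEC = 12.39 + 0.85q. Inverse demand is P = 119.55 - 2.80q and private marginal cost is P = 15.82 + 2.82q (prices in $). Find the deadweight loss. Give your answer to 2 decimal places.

Market equilibrium (private): 15.82 + 2.82q = 119.55 - 2.80q → q_m = 18.4573.
Social marginal cost = private MC + MEC = 28.21 + 3.67q.
Set SMC = demand: 28.21 + 3.67q = 119.55 - 2.80q → q* = 14.1175.
The loss is the area between SMC and demand from q* to q_m; with linear curves that's a triangle of height MEC(q_m).
DWL = ½ × 4.3398 × 28.0787 = 60.9280.

DWL = $60.93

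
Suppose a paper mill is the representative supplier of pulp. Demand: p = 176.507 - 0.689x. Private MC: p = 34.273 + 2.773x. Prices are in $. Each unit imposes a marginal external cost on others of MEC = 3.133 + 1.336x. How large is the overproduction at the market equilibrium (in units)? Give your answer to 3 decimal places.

Market equilibrium (private): 34.273 + 2.773x = 176.507 - 0.689x → x_m = 41.0843.
Social marginal cost = private MC + MEC = 37.406 + 4.109x.
Set SMC = demand: 37.406 + 4.109x = 176.507 - 0.689x → x* = 28.9915.
Gap = |41.0843 − 28.9915| = 12.0928.

12.093 units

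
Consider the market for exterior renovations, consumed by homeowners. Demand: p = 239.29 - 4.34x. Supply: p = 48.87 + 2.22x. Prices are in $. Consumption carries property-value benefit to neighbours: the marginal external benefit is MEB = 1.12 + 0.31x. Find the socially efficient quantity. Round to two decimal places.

x* = 30.65

Social marginal benefit = demand + MEB = 240.41 - 4.03x.
Set SMB = MC: 240.41 - 4.03x = 48.87 + 2.22x → x* = 30.6464.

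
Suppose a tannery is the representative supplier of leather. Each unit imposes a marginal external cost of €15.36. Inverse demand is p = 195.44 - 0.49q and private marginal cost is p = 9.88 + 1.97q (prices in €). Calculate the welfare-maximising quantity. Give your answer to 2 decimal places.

q* = 69.19

Social marginal cost = private MC + MEC = 25.24 + 1.97q.
Set SMC = demand: 25.24 + 1.97q = 195.44 - 0.49q → q* = 69.1870.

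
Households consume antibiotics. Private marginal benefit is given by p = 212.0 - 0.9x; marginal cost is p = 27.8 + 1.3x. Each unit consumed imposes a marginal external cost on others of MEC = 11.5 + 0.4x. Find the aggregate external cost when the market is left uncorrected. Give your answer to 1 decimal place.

2364.9

Market equilibrium (private): 27.8 + 1.3x = 212.0 - 0.9x → x_m = 83.7273.
Total external cost = ∫₀^{x_m} (11.5 + 0.4x) dx = 11.5×83.7273 + ½×0.4×83.7273² = 2364.9161.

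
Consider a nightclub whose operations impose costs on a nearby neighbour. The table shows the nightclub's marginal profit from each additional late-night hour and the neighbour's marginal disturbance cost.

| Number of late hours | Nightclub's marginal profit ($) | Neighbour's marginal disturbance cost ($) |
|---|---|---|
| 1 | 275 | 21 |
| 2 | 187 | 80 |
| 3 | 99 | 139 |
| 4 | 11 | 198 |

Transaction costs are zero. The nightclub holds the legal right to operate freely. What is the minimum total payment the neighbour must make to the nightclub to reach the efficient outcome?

Left alone the nightclub would choose level 4 (marginal profit stays positive).
Efficient level: k* = 2 (marginal profit ≥ marginal disturbance cost through 2).
The neighbour must at least cover the nightclub's forgone profit from cutting 4→2: 99 + 11 = 110.

$110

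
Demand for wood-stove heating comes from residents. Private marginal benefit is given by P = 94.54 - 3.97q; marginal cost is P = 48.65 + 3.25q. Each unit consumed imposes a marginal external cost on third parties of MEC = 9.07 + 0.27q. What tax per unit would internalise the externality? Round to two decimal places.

Social marginal benefit = demand − MEC = 85.47 - 4.24q.
Set SMB = MC: 85.47 - 4.24q = 48.65 + 3.25q → q* = 4.9159.
The Pigouvian tax equals MEC at q*: 9.07 + 0.27×4.9159 = 10.3973.

tax = 10.40 per unit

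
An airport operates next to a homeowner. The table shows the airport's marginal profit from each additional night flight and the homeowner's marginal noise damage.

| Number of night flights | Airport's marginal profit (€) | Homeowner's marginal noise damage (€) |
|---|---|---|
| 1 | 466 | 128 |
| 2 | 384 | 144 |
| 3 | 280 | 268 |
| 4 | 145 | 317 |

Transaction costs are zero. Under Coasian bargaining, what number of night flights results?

Bargaining reaches the level where marginal profit last exceeds marginal noise damage.
That holds through level 3 (280 ≥ 268) but not at 4 (145 < 317).

3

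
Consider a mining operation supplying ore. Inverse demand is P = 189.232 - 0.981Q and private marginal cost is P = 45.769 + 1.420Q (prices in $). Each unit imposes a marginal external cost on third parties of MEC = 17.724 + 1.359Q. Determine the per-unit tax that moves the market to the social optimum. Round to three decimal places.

tax = $63.171 per unit

Social marginal cost = private MC + MEC = 63.493 + 2.779Q.
Set SMC = demand: 63.493 + 2.779Q = 189.232 - 0.981Q → Q* = 33.4412.
The Pigouvian tax equals MEC at Q*: 17.724 + 1.359×33.4412 = 63.1706.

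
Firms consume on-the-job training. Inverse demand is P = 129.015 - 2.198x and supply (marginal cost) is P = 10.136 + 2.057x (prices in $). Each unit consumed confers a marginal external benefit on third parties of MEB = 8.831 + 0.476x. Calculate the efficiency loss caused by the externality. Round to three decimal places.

DWL = $64.796

Market equilibrium (private): 10.136 + 2.057x = 129.015 - 2.198x → x_m = 27.9387.
Social marginal benefit = demand + MEB = 137.846 - 1.722x.
Set SMB = MC: 137.846 - 1.722x = 10.136 + 2.057x → x* = 33.7947.
The loss is the area between SMB and MC from x* to x_m; with linear curves that's a triangle of height MEB(x_m).
DWL = ½ × 5.8560 × 22.1298 = 64.7961.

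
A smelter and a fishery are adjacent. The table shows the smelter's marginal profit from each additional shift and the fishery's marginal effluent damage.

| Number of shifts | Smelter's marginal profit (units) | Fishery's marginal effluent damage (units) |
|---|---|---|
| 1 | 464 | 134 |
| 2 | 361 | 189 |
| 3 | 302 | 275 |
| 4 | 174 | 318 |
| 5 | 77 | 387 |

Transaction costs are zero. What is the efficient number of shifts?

3

Bargaining reaches the level where marginal profit last exceeds marginal effluent damage.
That holds through level 3 (302 ≥ 275) but not at 4 (174 < 318).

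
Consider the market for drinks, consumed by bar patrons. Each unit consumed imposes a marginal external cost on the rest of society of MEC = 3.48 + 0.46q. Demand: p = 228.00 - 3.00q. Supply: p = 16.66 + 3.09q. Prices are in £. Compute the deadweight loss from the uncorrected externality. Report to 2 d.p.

DWL = £28.86

Market equilibrium (private): 16.66 + 3.09q = 228.00 - 3.00q → q_m = 34.7028.
Social marginal benefit = demand − MEC = 224.52 - 3.46q.
Set SMB = MC: 224.52 - 3.46q = 16.66 + 3.09q → q* = 31.7344.
The loss is the area between SMB and MC from q* to q_m; with linear curves that's a triangle of height MEC(q_m).
DWL = ½ × 2.9684 × 19.4433 = 28.8577.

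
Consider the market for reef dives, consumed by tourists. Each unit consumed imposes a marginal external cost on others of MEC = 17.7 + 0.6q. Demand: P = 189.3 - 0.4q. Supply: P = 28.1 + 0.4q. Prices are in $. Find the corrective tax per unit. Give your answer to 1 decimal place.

tax = $79.2 per unit

Social marginal benefit = demand − MEC = 171.6 - q.
Set SMB = MC: 171.6 - q = 28.1 + 0.4q → q* = 102.5000.
The Pigouvian tax equals MEC at q*: 17.7 + 0.6×102.5000 = 79.2000.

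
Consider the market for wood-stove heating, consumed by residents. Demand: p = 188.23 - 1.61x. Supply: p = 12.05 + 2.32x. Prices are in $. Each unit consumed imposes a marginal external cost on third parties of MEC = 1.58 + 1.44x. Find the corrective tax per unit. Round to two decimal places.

tax = $48.40 per unit

Social marginal benefit = demand − MEC = 186.65 - 3.05x.
Set SMB = MC: 186.65 - 3.05x = 12.05 + 2.32x → x* = 32.5140.
The Pigouvian tax equals MEC at x*: 1.58 + 1.44×32.5140 = 48.4002.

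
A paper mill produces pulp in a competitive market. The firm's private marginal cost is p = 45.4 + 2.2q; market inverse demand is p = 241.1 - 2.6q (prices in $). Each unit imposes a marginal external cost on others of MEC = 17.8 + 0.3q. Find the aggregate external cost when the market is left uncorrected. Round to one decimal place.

$975.1

Market equilibrium (private): 45.4 + 2.2q = 241.1 - 2.6q → q_m = 40.7708.
Total external cost = ∫₀^{q_m} (17.8 + 0.3q) dq = 17.8×40.7708 + ½×0.3×40.7708² = 975.0590.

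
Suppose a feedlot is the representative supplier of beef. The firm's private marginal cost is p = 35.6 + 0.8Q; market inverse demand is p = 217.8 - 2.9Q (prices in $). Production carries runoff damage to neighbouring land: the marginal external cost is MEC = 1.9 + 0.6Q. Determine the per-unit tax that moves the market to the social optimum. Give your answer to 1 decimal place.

tax = $27.1 per unit

Social marginal cost = private MC + MEC = 37.5 + 1.4Q.
Set SMC = demand: 37.5 + 1.4Q = 217.8 - 2.9Q → Q* = 41.9302.
The Pigouvian tax equals MEC at Q*: 1.9 + 0.6×41.9302 = 27.0581.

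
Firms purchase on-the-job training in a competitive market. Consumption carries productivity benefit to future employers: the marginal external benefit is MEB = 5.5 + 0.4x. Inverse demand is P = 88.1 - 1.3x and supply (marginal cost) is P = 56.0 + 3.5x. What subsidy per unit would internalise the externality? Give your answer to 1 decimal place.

subsidy = 8.9 per unit

Social marginal benefit = demand + MEB = 93.6 - 0.9x.
Set SMB = MC: 93.6 - 0.9x = 56.0 + 3.5x → x* = 8.5455.
The Pigouvian subsidy equals MEB at x*: 5.5 + 0.4×8.5455 = 8.9182.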